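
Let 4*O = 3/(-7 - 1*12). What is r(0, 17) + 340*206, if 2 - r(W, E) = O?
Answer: 5323195/76 ≈ 70042.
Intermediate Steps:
O = -3/76 (O = (3/(-7 - 1*12))/4 = (3/(-7 - 12))/4 = (3/(-19))/4 = (3*(-1/19))/4 = (¼)*(-3/19) = -3/76 ≈ -0.039474)
r(W, E) = 155/76 (r(W, E) = 2 - 1*(-3/76) = 2 + 3/76 = 155/76)
r(0, 17) + 340*206 = 155/76 + 340*206 = 155/76 + 70040 = 5323195/76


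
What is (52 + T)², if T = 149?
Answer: 40401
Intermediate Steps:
(52 + T)² = (52 + 149)² = 201² = 40401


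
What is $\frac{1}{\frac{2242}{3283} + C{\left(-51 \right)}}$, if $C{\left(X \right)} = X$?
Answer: $- \frac{3283}{165191} \approx -0.019874$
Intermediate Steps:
$\frac{1}{\frac{2242}{3283} + C{\left(-51 \right)}} = \frac{1}{\frac{2242}{3283} - 51} = \frac{1}{- \frac{165191}{3283}} = - \frac{3283}{165191}$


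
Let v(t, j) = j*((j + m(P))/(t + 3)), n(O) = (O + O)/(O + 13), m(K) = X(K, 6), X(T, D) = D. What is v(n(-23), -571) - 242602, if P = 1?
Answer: -7605801/38 ≈ -2.0015e+5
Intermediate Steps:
m(K) = 6
n(O) = 2*O/(13 + O) (n(O) = (2*O)/(13 + O) = 2*O/(13 + O))
v(t, j) = j*(6 + j)/(3 + t) (v(t, j) = j*((j + 6)/(t + 3)) = j*((6 + j)/(3 + t)) = j*(6 + j)/(3 + t))
v(n(-23), -571) - 242602 = -571*(6 - 571)/(3 + 2*(-23)/(13 - 23)) - 242602 = -571*(-565)/(3 + 2*(-23)/(-10)) - 242602 = -571*(-565)/(3 + 2*(-23)*(-⅒)) - 242602 = -571*(-565)/(3 + 23/5) - 242602 = -571*(-565)/38/5 - 242602 = -571*5/38*(-565) - 242602 = 1613075/38 - 242602 = -7605801/38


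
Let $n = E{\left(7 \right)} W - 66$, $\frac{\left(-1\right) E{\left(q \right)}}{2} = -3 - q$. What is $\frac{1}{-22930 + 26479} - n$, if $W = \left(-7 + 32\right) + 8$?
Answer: $- \frac{2108105}{3549} \approx -594.0$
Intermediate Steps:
$E{\left(q \right)} = 6 + 2 q$ ($E{\left(q \right)} = - 2 \left(-3 - q\right) = 6 + 2 q$)
$W = 33$ ($W = 25 + 8 = 33$)
$n = 594$ ($n = \left(6 + 2 \cdot 7\right) 33 - 66 = \left(6 + 14\right) 33 - 66 = 20 \cdot 33 - 66 = 660 - 66 = 594$)
$\frac{1}{-22930 + 26479} - n = \frac{1}{-22930 + 26479} - 594 = \frac{1}{3549} - 594 = - \frac{2108105}{3549}$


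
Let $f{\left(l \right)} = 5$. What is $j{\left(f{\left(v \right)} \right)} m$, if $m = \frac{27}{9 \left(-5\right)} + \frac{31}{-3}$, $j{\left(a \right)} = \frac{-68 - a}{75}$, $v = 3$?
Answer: $\frac{11972}{1125} \approx 10.642$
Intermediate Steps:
$j{\left(a \right)} = - \frac{68}{75} - \frac{a}{75}$ ($j{\left(a \right)} = \left(-68 - a\right) \frac{1}{75} = - \frac{68}{75} - \frac{a}{75}$)
$m = - \frac{164}{15}$ ($m = \frac{27}{-45} + 31 \left(- \frac{1}{3}\right) = 27 \left(- \frac{1}{45}\right) - \frac{31}{3} = - \frac{3}{5} - \frac{31}{3} = - \frac{164}{15} \approx -10.933$)
$j{\left(f{\left(v \right)} \right)} m = \left(- \frac{68}{75} - \frac{1}{15}\right) \left(- \frac{164}{15}\right) = \left(- \frac{73}{75}\right) \left(- \frac{164}{15}\right) = \frac{11972}{1125}$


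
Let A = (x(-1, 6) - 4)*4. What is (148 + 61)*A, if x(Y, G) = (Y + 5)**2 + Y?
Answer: 9196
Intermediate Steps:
x(Y, G) = Y + (5 + Y)**2 (x(Y, G) = (5 + Y)**2 + Y = Y + (5 + Y)**2)
A = 44 (A = ((-1 + (5 - 1)**2) - 4)*4 = ((-1 + 4**2) - 4)*4 = ((-1 + 16) - 4)*4 = (15 - 4)*4 = 11*4 = 44)
(148 + 61)*A = (148 + 61)*44 = 209*44 = 9196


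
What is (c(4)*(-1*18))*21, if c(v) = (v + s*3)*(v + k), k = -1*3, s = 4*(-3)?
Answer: 12096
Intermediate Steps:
s = -12
k = -3
c(v) = (-36 + v)*(-3 + v) (c(v) = (v - 12*3)*(v - 3) = (v - 36)*(-3 + v) = (-36 + v)*(-3 + v))
(c(4)*(-1*18))*21 = ((108 + 4² - 39*4)*(-1*18))*21 = ((108 + 16 - 156)*(-18))*21 = -32*(-18)*21 = 576*21 = 12096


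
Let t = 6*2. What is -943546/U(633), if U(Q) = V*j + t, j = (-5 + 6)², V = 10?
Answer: -471773/11 ≈ -42888.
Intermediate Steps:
t = 12
j = 1 (j = 1² = 1)
U(Q) = 22 (U(Q) = 10*1 + 12 = 10 + 12 = 22)
-943546/U(633) = -943546/22 = -943546*1/22 = -471773/11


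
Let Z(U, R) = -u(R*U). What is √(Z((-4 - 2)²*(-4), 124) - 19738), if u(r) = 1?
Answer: I*√19739 ≈ 140.5*I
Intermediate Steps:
Z(U, R) = -1 (Z(U, R) = -1*1 = -1)
√(Z((-4 - 2)²*(-4), 124) - 19738) = √(-1 - 19738) = √(-19739) = I*√19739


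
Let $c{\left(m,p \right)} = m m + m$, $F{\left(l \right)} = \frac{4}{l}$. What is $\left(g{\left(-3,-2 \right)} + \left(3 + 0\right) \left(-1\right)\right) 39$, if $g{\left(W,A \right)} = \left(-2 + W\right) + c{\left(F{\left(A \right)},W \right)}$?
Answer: $-234$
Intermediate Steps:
$c{\left(m,p \right)} = m + m^{2}$ ($c{\left(m,p \right)} = m^{2} + m = m + m^{2}$)
$g{\left(W,A \right)} = -2 + W + \frac{4 \left(1 + \frac{4}{A}\right)}{A}$ ($g{\left(W,A \right)} = \left(-2 + W\right) + \frac{4}{A} \left(1 + \frac{4}{A}\right) = \left(-2 + W\right) + \frac{4 \left(1 + \frac{4}{A}\right)}{A} = -2 + W + \frac{4 \left(1 + \frac{4}{A}\right)}{A}$)
$\left(g{\left(-3,-2 \right)} + \left(3 + 0\right) \left(-1\right)\right) 39 = \left(\left(-2 - 3 + \frac{4}{-2} + \frac{16}{4}\right) + \left(3 + 0\right) \left(-1\right)\right) 39 = \left(\left(-2 - 3 + 4 \left(- \frac{1}{2}\right) + 16 \cdot \frac{1}{4}\right) + 3 \left(-1\right)\right) 39 = \left(\left(-2 - 3 - 2 + 4\right) - 3\right) 39 = \left(-3 - 3\right) 39 = \left(-6\right) 39 = -234$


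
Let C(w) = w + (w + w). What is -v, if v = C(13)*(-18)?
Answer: 702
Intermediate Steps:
C(w) = 3*w (C(w) = w + 2*w = 3*w)
v = -702 (v = (3*13)*(-18) = 39*(-18) = -702)
-v = -1*(-702) = 702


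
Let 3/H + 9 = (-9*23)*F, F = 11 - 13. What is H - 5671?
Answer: -765584/135 ≈ -5671.0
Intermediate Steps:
F = -2
H = 1/135 (H = 3/(-9 - 9*23*(-2)) = 3/(-9 - 207*(-2)) = 3/(-9 + 414) = 3/405 = 3*(1/405) = 1/135 ≈ 0.0074074)
H - 5671 = 1/135 - 5671 = -765584/135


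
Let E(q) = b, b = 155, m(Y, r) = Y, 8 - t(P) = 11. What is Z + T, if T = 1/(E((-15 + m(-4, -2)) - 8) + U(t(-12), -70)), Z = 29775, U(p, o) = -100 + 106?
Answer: 4793776/161 ≈ 29775.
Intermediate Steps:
t(P) = -3 (t(P) = 8 - 1*11 = 8 - 11 = -3)
U(p, o) = 6
E(q) = 155
T = 1/161 (T = 1/(155 + 6) = 1/161 ≈ 0.0062112)
Z + T = 29775 + 1/161 = 4793776/161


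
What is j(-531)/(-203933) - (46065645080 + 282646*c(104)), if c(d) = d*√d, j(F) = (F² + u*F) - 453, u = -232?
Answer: -9394305198504340/203933 - 58790368*√26 ≈ -4.6365e+10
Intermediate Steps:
j(F) = -453 + F² - 232*F (j(F) = (F² - 232*F) - 453 = -453 + F² - 232*F)
c(d) = d^(3/2)
j(-531)/(-203933) - (46065645080 + 282646*c(104)) = (-453 + (-531)² - 232*(-531))/(-203933) - (46065645080 + 58790368*√26) = (-453 + 281961 + 123192)*(-1/203933) - (46065645080 + 58790368*√26) = 404700*(-1/203933) - 282646*(162980 + 208*√26) = -404700/203933 + (-46065645080 - 58790368*√26) = -9394305198504340/203933 - 58790368*√26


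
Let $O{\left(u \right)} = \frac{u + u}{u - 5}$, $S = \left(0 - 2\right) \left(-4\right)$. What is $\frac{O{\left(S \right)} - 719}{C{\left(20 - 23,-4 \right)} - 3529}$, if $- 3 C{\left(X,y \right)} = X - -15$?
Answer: $\frac{2141}{10599} \approx 0.202$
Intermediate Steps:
$S = 8$ ($S = \left(-2\right) \left(-4\right) = 8$)
$O{\left(u \right)} = \frac{2 u}{-5 + u}$
$C{\left(X,y \right)} = -5 - \frac{X}{3}$ ($C{\left(X,y \right)} = - \frac{X - -15}{3} = - \frac{X + 15}{3} = - \frac{15 + X}{3} = -5 - \frac{X}{3}$)
$\frac{O{\left(S \right)} - 719}{C{\left(20 - 23,-4 \right)} - 3529} = \frac{2 \cdot 8 \frac{1}{-5 + 8} - 719}{\left(-5 - \frac{20 - 23}{3}\right) - 3529} = \frac{2 \cdot 8 \cdot \frac{1}{3} - 719}{\left(-5 - -1\right) - 3529} = \frac{2 \cdot 8 \cdot \frac{1}{3} - 719}{\left(-5 + 1\right) - 3529} = \frac{\frac{16}{3} - 719}{-4 - 3529} = - \frac{2141}{3 \left(-3533\right)} = \left(- \frac{2141}{3}\right) \left(- \frac{1}{3533}\right) = \frac{2141}{10599}$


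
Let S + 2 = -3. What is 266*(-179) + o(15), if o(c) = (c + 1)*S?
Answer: -47694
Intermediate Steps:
S = -5 (S = -2 - 3 = -5)
o(c) = -5 - 5*c (o(c) = (c + 1)*(-5) = (1 + c)*(-5) = -5 - 5*c)
266*(-179) + o(15) = 266*(-179) + (-5 - 5*15) = -47614 + (-5 - 75) = -47614 - 80 = -47694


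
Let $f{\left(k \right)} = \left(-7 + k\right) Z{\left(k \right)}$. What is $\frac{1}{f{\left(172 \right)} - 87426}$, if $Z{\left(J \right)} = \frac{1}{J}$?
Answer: $- \frac{172}{15037107} \approx -1.1438 \cdot 10^{-5}$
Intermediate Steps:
$f{\left(k \right)} = \frac{-7 + k}{k}$
$\frac{1}{f{\left(172 \right)} - 87426} = \frac{1}{\frac{-7 + 172}{172} - 87426} = \frac{1}{\frac{1}{172} \cdot 165 - 87426} = \frac{1}{\frac{165}{172} - 87426} = \frac{1}{- \frac{15037107}{172}} = - \frac{172}{15037107}$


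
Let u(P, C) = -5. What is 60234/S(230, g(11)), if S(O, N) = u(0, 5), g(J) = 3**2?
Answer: -60234/5 ≈ -12047.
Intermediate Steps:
g(J) = 9
S(O, N) = -5
60234/S(230, g(11)) = 60234/(-5) = 60234*(-1/5) = -60234/5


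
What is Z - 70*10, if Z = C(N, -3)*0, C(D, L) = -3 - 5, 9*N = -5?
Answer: -700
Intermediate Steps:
N = -5/9 (N = (1/9)*(-5) = -5/9 ≈ -0.55556)
C(D, L) = -8
Z = 0 (Z = -8*0 = 0)
Z - 70*10 = 0 - 70*10 = 0 - 700 = -700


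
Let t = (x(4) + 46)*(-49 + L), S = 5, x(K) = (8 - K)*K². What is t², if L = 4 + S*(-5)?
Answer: 59290000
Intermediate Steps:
x(K) = K²*(8 - K)
L = -21 (L = 4 + 5*(-5) = 4 - 25 = -21)
t = -7700 (t = (4²*(8 - 1*4) + 46)*(-49 - 21) = (16*(8 - 4) + 46)*(-70) = (16*4 + 46)*(-70) = (64 + 46)*(-70) = 110*(-70) = -7700)
t² = (-7700)² = 59290000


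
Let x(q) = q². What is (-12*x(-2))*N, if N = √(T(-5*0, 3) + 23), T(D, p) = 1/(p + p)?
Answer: -8*√834 ≈ -231.03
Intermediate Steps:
T(D, p) = 1/(2*p)
N = √834/6 (N = √((½)/3 + 23) = √((½)*(⅓) + 23) = √(⅙ + 23) = √(139/6) = √834/6 ≈ 4.8132)
(-12*x(-2))*N = (-12*(-2)²)*(√834/6) = (-12*4)*(√834/6) = -8*√834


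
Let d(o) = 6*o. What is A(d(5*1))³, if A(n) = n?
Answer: 27000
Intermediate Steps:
A(d(5*1))³ = (6*(5*1))³ = (6*5)³ = 30³ = 27000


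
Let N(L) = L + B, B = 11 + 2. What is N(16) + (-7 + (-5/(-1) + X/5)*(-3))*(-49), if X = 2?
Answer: 5829/5 ≈ 1165.8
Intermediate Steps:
B = 13
N(L) = 13 + L (N(L) = L + 13 = 13 + L)
N(16) + (-7 + (-5/(-1) + X/5)*(-3))*(-49) = (13 + 16) + (-7 + (-5/(-1) + 2/5)*(-3))*(-49) = 29 + (-7 + (-5*(-1) + 2*(⅕))*(-3))*(-49) = 29 + (-7 + (5 + ⅖)*(-3))*(-49) = 29 + (-7 + (27/5)*(-3))*(-49) = 29 + (-7 - 81/5)*(-49) = 29 - 116/5*(-49) = 29 + 5684/5 = 5829/5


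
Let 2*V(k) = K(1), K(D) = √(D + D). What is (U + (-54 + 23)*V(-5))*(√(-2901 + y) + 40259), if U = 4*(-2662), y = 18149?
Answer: -(21296 + 31*√2)*(40259 + 4*√953)/2 ≈ -4.3088e+8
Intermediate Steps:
K(D) = √2*√D (K(D) = √(2*D) = √2*√D)
V(k) = √2/2 (V(k) = (√2*√1)/2 = (√2*1)/2 = √2/2)
U = -10648
(U + (-54 + 23)*V(-5))*(√(-2901 + y) + 40259) = (-10648 + (-54 + 23)*(√2/2))*(√(-2901 + 18149) + 40259) = (-10648 - 31*√2/2)*(√15248 + 40259) = (-10648 - 31*√2/2)*(4*√953 + 40259) = (-10648 - 31*√2/2)*(40259 + 4*√953)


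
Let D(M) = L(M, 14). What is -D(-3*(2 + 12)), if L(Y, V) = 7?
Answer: -7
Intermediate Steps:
D(M) = 7
-D(-3*(2 + 12)) = -1*7 = -7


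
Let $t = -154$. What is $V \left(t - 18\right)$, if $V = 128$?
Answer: $-22016$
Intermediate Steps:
$V \left(t - 18\right) = 128 \left(-154 - 18\right) = 128 \left(-172\right) = -22016$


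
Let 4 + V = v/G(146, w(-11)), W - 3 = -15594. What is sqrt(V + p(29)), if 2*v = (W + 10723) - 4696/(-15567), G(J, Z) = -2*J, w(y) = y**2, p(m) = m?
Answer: sqrt(32312577570)/31134 ≈ 5.7737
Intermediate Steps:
W = -15591 (W = 3 - 15594 = -15591)
v = -37887730/15567 (v = ((-15591 + 10723) - 4696/(-15567))/2 = (-4868 - 4696*(-1/15567))/2 = (-4868 + 4696/15567)/2 = (1/2)*(-75775460/15567) = -37887730/15567 ≈ -2433.8)
V = 134969/31134 (V = -4 - 37887730/(15567*((-2*146))) = -4 - 37887730/15567/(-292) = -4 - 37887730/15567*(-1/292) = -4 + 259505/31134 = 134969/31134 ≈ 4.3351)
sqrt(V + p(29)) = sqrt(134969/31134 + 29) = sqrt(1037855/31134) = sqrt(32312577570)/31134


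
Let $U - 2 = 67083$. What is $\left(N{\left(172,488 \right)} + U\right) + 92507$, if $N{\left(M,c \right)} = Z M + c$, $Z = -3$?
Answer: $159564$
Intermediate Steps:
$U = 67085$ ($U = 2 + 67083 = 67085$)
$N{\left(M,c \right)} = c - 3 M$ ($N{\left(M,c \right)} = - 3 M + c = c - 3 M$)
$\left(N{\left(172,488 \right)} + U\right) + 92507 = \left(\left(488 - 516\right) + 67085\right) + 92507 = \left(-28 + 67085\right) + 92507 = 67057 + 92507 = 159564$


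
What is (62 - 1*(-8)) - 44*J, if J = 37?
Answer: -1558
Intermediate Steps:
(62 - 1*(-8)) - 44*J = (62 - 1*(-8)) - 44*37 = (62 + 8) - 1628 = 70 - 1628 = -1558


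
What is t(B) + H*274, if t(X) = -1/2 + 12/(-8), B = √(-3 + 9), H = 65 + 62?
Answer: 34796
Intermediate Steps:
H = 127
B = √6 ≈ 2.4495
t(X) = -2 (t(X) = -1*½ + 12*(-⅛) = -½ - 3/2 = -2)
t(B) + H*274 = -2 + 127*274 = -2 + 34798 = 34796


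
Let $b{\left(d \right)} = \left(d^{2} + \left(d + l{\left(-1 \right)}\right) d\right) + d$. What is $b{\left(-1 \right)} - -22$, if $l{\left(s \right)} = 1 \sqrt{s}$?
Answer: $23 - i \approx 23.0 - 1.0 i$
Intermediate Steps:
$l{\left(s \right)} = \sqrt{s}$
$b{\left(d \right)} = d + d^{2} + d \left(i + d\right)$ ($b{\left(d \right)} = \left(d^{2} + \left(d + \sqrt{-1}\right) d\right) + d = \left(d^{2} + \left(d + i\right) d\right) + d = \left(d^{2} + \left(i + d\right) d\right) + d = \left(d^{2} + d \left(i + d\right)\right) + d = d + d^{2} + d \left(i + d\right)$)
$b{\left(-1 \right)} - -22 = - (1 + i + 2 \left(-1\right)) - -22 = - (1 + i - 2) + 22 = - (-1 + i) + 22 = \left(1 - i\right) + 22 = 23 - i$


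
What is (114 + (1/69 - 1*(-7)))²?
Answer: 69722500/4761 ≈ 14645.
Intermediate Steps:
(114 + (1/69 - 1*(-7)))² = (114 + (1/69 + 7))² = (114 + 484/69)² = (8350/69)² = 69722500/4761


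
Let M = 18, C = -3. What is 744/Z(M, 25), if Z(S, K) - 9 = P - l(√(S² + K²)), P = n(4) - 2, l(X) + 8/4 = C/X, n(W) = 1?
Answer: 227760/3061 - 72*√949/3061 ≈ 73.682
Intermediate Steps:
l(X) = -2 - 3/X
P = -1 (P = 1 - 2 = -1)
Z(S, K) = 10 + 3/√(K² + S²) (Z(S, K) = 9 + (-1 - (-2 - 3/√(S² + K²))) = 9 + (-1 - (-2 - 3/√(K² + S²))) = 9 + (-1 + (2 + 3/√(K² + S²))) = 9 + (1 + 3/√(K² + S²)) = 10 + 3/√(K² + S²))
744/Z(M, 25) = 744/(10 + 3/√(25² + 18²)) = 744/(10 + 3/√(625 + 324)) = 744/(10 + 3/√949) = 744/(10 + 3*(√949/949)) = 744/(10 + 3*√949/949)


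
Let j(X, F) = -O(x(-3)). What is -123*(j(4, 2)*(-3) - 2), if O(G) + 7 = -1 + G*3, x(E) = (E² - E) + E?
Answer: -6765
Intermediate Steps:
x(E) = E²
O(G) = -8 + 3*G (O(G) = -7 + (-1 + G*3) = -7 + (-1 + 3*G) = -8 + 3*G)
j(X, F) = -19 (j(X, F) = -(-8 + 3*(-3)²) = -(-8 + 3*9) = -(-8 + 27) = -1*19 = -19)
-123*(j(4, 2)*(-3) - 2) = -123*(-19*(-3) - 2) = -123*(57 - 2) = -123*55 = -6765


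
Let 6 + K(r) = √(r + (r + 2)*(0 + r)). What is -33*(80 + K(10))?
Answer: -2442 - 33*√130 ≈ -2818.3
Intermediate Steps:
K(r) = -6 + √(r + r*(2 + r)) (K(r) = -6 + √(r + (r + 2)*(0 + r)) = -6 + √(r + (2 + r)*r) = -6 + √(r + r*(2 + r)))
-33*(80 + K(10)) = -33*(80 + (-6 + √(10*(3 + 10)))) = -33*(80 + (-6 + √(10*13))) = -33*(80 + (-6 + √130)) = -33*(74 + √130) = -2442 - 33*√130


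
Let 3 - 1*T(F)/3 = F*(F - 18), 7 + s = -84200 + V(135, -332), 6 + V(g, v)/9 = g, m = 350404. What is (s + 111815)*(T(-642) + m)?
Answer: -26488970443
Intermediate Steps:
V(g, v) = -54 + 9*g
s = -83046 (s = -7 + (-84200 + (-54 + 9*135)) = -7 + (-84200 + (-54 + 1215)) = -7 + (-84200 + 1161) = -7 - 83039 = -83046)
T(F) = 9 - 3*F*(-18 + F) (T(F) = 9 - 3*F*(F - 18) = 9 - 3*F*(-18 + F))
(s + 111815)*(T(-642) + m) = (-83046 + 111815)*((9 - 3*(-642)² + 54*(-642)) + 350404) = 28769*((9 - 3*412164 - 34668) + 350404) = 28769*((9 - 1236492 - 34668) + 350404) = 28769*(-1271151 + 350404) = 28769*(-920747) = -26488970443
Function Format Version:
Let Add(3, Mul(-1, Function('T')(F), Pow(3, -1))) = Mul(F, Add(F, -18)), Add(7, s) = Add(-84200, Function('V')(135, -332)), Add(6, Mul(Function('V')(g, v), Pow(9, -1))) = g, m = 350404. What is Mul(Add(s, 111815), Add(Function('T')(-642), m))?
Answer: -26488970443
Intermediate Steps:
Function('V')(g, v) = Add(-54, Mul(9, g))
s = -83046 (s = Add(-7, Add(-84200, Add(-54, Mul(9, 135)))) = Add(-7, Add(-84200, Add(-54, 1215))) = Add(-7, Add(-84200, 1161)) = Add(-7, -83039) = -83046)
Function('T')(F) = Add(9, Mul(-3, F, Add(-18, F))) (Function('T')(F) = Add(9, Mul(-3, Mul(F, Add(F, -18)))) = Add(9, Mul(-3, Mul(F, Add(-18, F)))) = Add(9, Mul(-3, F, Add(-18, F))))
Mul(Add(s, 111815), Add(Function('T')(-642), m)) = Mul(Add(-83046, 111815), Add(Add(9, Mul(-3, Pow(-642, 2)), Mul(54, -642)), 350404)) = Mul(28769, Add(Add(9, Mul(-3, 412164), -34668), 350404)) = Mul(28769, Add(Add(9, -1236492, -34668), 350404)) = Mul(28769, Add(-1271151, 350404)) = Mul(28769, -920747) = -26488970443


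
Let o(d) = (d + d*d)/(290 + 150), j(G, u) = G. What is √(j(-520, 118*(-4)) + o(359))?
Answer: I*√27379/11 ≈ 15.042*I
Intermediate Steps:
o(d) = d/440 + d²/440 (o(d) = (d + d²)/440 = (d + d²)*(1/440) = d/440 + d²/440)
√(j(-520, 118*(-4)) + o(359)) = √(-520 + (1/440)*359*(1 + 359)) = √(-520 + (1/440)*359*360) = √(-520 + 3231/11) = √(-2489/11) = I*√27379/11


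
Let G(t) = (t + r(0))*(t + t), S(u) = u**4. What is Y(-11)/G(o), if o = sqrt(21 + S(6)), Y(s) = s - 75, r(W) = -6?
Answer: -43/1281 - 86*sqrt(1317)/562359 ≈ -0.039117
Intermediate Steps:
Y(s) = -75 + s
o = sqrt(1317) (o = sqrt(21 + 6**4) = sqrt(21 + 1296) = sqrt(1317) ≈ 36.290)
G(t) = 2*t*(-6 + t) (G(t) = (t - 6)*(t + t) = (-6 + t)*(2*t) = 2*t*(-6 + t))
Y(-11)/G(o) = (-75 - 11)/((2*sqrt(1317)*(-6 + sqrt(1317)))) = -43*sqrt(1317)/(1317*(-6 + sqrt(1317)))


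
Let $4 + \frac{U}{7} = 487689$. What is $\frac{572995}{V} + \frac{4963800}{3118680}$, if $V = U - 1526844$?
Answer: $\frac{92945295170}{49039969539} \approx 1.8953$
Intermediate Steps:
$U = 3413795$ ($U = -28 + 7 \cdot 487689 = -28 + 3413823 = 3413795$)
$V = 1886951$ ($V = 3413795 - 1526844 = 1886951$)
$\frac{572995}{V} + \frac{4963800}{3118680} = \frac{572995}{1886951} + \frac{4963800}{3118680} = 572995 \cdot \frac{1}{1886951} + 4963800 \cdot \frac{1}{3118680} = \frac{572995}{1886951} + \frac{41365}{25989} = \frac{92945295170}{49039969539}$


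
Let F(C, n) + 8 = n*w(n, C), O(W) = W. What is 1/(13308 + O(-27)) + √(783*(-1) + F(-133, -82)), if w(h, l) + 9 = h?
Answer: 1/13281 + √6671 ≈ 81.676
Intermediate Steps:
w(h, l) = -9 + h
F(C, n) = -8 + n*(-9 + n)
1/(13308 + O(-27)) + √(783*(-1) + F(-133, -82)) = 1/(13308 - 27) + √(783*(-1) + (-8 - 82*(-9 - 82))) = 1/13281 + √(-783 + (-8 - 82*(-91))) = 1/13281 + √(-783 + (-8 + 7462)) = 1/13281 + √(-783 + 7454) = 1/13281 + √6671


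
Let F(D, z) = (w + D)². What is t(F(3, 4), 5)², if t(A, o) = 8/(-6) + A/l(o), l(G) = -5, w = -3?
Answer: 16/9 ≈ 1.7778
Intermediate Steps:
F(D, z) = (-3 + D)²
t(A, o) = -4/3 - A/5 (t(A, o) = 8/(-6) + A/(-5) = 8*(-⅙) + A*(-⅕) = -4/3 - A/5)
t(F(3, 4), 5)² = (-4/3 - (-3 + 3)²/5)² = (-4/3 - ⅕*0²)² = (-4/3 - ⅕*0)² = (-4/3 + 0)² = (-4/3)² = 16/9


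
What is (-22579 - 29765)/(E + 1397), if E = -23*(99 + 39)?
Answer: 52344/1777 ≈ 29.456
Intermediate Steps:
E = -3174 (E = -23*138 = -3174)
(-22579 - 29765)/(E + 1397) = (-22579 - 29765)/(-3174 + 1397) = -52344/(-1777) = -52344*(-1/1777) = 52344/1777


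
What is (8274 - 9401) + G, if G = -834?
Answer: -1961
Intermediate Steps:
(8274 - 9401) + G = (8274 - 9401) - 834 = -1127 - 834 = -1961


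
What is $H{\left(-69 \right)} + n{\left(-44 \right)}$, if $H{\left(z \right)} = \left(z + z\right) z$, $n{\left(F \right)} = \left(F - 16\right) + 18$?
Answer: $9480$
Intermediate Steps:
$n{\left(F \right)} = 2 + F$ ($n{\left(F \right)} = \left(-16 + F\right) + 18 = 2 + F$)
$H{\left(z \right)} = 2 z^{2}$ ($H{\left(z \right)} = 2 z z = 2 z^{2}$)
$H{\left(-69 \right)} + n{\left(-44 \right)} = 2 \left(-69\right)^{2} + \left(2 - 44\right) = 2 \cdot 4761 - 42 = 9522 - 42 = 9480$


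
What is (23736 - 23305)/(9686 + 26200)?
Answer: 431/35886 ≈ 0.012010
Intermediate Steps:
(23736 - 23305)/(9686 + 26200) = 431/35886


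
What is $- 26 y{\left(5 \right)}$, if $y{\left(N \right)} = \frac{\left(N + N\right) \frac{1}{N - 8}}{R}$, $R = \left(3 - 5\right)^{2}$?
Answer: $\frac{65}{3} \approx 21.667$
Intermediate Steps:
$R = 4$ ($R = \left(-2\right)^{2} = 4$)
$y{\left(N \right)} = \frac{N}{2 \left(-8 + N\right)}$ ($y{\left(N \right)} = \frac{\left(N + N\right) \frac{1}{N - 8}}{4} = \frac{2 N}{-8 + N} \frac{1}{4} = \frac{N}{2 \left(-8 + N\right)}$)
$- 26 y{\left(5 \right)} = - 26 \cdot \frac{1}{2} \cdot 5 \frac{1}{-8 + 5} = - 26 \cdot \frac{1}{2} \cdot 5 \frac{1}{-3} = - 26 \cdot \frac{1}{2} \cdot 5 \left(- \frac{1}{3}\right) = \left(-26\right) \left(- \frac{5}{6}\right) = \frac{65}{3}$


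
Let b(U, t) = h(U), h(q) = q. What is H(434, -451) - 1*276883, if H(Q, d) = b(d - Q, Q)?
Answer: -277768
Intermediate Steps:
b(U, t) = U
H(Q, d) = d - Q
H(434, -451) - 1*276883 = (-451 - 1*434) - 1*276883 = (-451 - 434) - 276883 = -885 - 276883 = -277768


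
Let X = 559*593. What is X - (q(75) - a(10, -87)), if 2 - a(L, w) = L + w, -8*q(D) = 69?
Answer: 2652597/8 ≈ 3.3157e+5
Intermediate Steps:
q(D) = -69/8 (q(D) = -⅛*69 = -69/8)
a(L, w) = 2 - L - w (a(L, w) = 2 - (L + w) = 2 + (-L - w) = 2 - L - w)
X = 331487
X - (q(75) - a(10, -87)) = 331487 - (-69/8 - (2 - 1*10 - 1*(-87))) = 331487 - (-69/8 - (2 - 10 + 87)) = 331487 - (-69/8 - 1*79) = 331487 - (-69/8 - 79) = 331487 - 1*(-701/8) = 331487 + 701/8 = 2652597/8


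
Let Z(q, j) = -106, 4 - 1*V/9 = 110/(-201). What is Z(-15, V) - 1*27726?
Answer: -27832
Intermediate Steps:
V = 2742/67 (V = 36 - 990/(-201) = 36 - 990*(-1)/201 = 36 - 9*(-110/201) = 36 + 330/67 = 2742/67 ≈ 40.925)
Z(-15, V) - 1*27726 = -106 - 1*27726 = -106 - 27726 = -27832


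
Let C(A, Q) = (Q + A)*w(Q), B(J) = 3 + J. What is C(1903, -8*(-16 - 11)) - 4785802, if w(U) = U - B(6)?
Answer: -4347169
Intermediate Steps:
w(U) = -9 + U (w(U) = U - (3 + 6) = U - 1*9 = U - 9 = -9 + U)
C(A, Q) = (-9 + Q)*(A + Q) (C(A, Q) = (Q + A)*(-9 + Q) = (A + Q)*(-9 + Q) = (-9 + Q)*(A + Q))
C(1903, -8*(-16 - 11)) - 4785802 = (-9 - 8*(-16 - 11))*(1903 - 8*(-16 - 11)) - 4785802 = (-9 - 8*(-27))*(1903 - 8*(-27)) - 4785802 = (-9 + 216)*(1903 + 216) - 4785802 = 207*2119 - 4785802 = 438633 - 4785802 = -4347169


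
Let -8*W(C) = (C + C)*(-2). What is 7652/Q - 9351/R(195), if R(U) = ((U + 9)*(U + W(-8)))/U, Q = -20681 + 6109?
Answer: -2239116089/47315284 ≈ -47.323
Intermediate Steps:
W(C) = C/2 (W(C) = -(C + C)*(-2)/8 = -2*C*(-2)/8 = -(-1)*C/2 = C/2)
Q = -14572
R(U) = (-4 + U)*(9 + U)/U (R(U) = ((U + 9)*(U + (½)*(-8)))/U = ((9 + U)*(U - 4))/U = ((9 + U)*(-4 + U))/U = ((-4 + U)*(9 + U))/U = (-4 + U)*(9 + U)/U)
7652/Q - 9351/R(195) = 7652/(-14572) - 9351/(5 + 195 - 36/195) = 7652*(-1/14572) - 9351/(5 + 195 - 36*1/195) = -1913/3643 - 9351/(5 + 195 - 12/65) = -1913/3643 - 9351/12988/65 = -1913/3643 - 9351*65/12988 = -1913/3643 - 607815/12988 = -2239116089/47315284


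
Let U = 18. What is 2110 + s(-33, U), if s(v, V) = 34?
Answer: 2144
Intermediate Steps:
2110 + s(-33, U) = 2110 + 34 = 2144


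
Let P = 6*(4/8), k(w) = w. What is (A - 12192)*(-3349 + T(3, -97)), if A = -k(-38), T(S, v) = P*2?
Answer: 40630822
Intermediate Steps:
P = 3 (P = 6*(4*(⅛)) = 6*(½) = 3)
T(S, v) = 6 (T(S, v) = 3*2 = 6)
A = 38 (A = -1*(-38) = 38)
(A - 12192)*(-3349 + T(3, -97)) = (38 - 12192)*(-3349 + 6) = -12154*(-3343) = 40630822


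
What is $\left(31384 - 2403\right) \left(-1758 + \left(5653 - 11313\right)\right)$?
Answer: $-214981058$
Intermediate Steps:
$\left(31384 - 2403\right) \left(-1758 + \left(5653 - 11313\right)\right) = 28981 \left(-1758 - 5660\right) = 28981 \left(-7418\right) = -214981058$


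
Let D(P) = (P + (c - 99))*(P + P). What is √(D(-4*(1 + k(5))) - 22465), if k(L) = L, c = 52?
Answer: I*√19057 ≈ 138.05*I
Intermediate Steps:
D(P) = 2*P*(-47 + P) (D(P) = (P + (52 - 99))*(P + P) = (P - 47)*(2*P) = (-47 + P)*(2*P) = 2*P*(-47 + P))
√(D(-4*(1 + k(5))) - 22465) = √(2*(-4*(1 + 5))*(-47 - 4*(1 + 5)) - 22465) = √(2*(-4*6)*(-47 - 4*6) - 22465) = √(2*(-24)*(-47 - 24) - 22465) = √(2*(-24)*(-71) - 22465) = √(3408 - 22465) = √(-19057) = I*√19057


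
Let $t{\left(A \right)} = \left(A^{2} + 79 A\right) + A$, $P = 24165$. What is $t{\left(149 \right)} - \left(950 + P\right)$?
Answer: $9006$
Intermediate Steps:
$t{\left(A \right)} = A^{2} + 80 A$
$t{\left(149 \right)} - \left(950 + P\right) = 149 \left(80 + 149\right) - \left(950 + 24165\right) = 149 \cdot 229 - 25115 = 34121 - 25115 = 9006$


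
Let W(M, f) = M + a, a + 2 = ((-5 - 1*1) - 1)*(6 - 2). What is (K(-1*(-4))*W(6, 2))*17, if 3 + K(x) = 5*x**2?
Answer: -31416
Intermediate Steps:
a = -30 (a = -2 + ((-5 - 1*1) - 1)*(6 - 2) = -2 + ((-5 - 1) - 1)*4 = -2 + (-6 - 1)*4 = -2 - 7*4 = -2 - 28 = -30)
K(x) = -3 + 5*x**2
W(M, f) = -30 + M (W(M, f) = M - 30 = -30 + M)
(K(-1*(-4))*W(6, 2))*17 = ((-3 + 5*(-1*(-4))**2)*(-30 + 6))*17 = ((-3 + 5*4**2)*(-24))*17 = ((-3 + 5*16)*(-24))*17 = ((-3 + 80)*(-24))*17 = (77*(-24))*17 = -1848*17 = -31416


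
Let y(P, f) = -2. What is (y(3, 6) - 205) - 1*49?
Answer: -256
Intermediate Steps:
(y(3, 6) - 205) - 1*49 = (-2 - 205) - 1*49 = -207 - 49 = -256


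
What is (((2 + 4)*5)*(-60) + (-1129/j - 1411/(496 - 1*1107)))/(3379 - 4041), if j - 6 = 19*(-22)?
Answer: 451846449/166646584 ≈ 2.7114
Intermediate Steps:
j = -412 (j = 6 + 19*(-22) = 6 - 418 = -412)
(((2 + 4)*5)*(-60) + (-1129/j - 1411/(496 - 1*1107)))/(3379 - 4041) = (((2 + 4)*5)*(-60) + (-1129/(-412) - 1411/(496 - 1*1107)))/(3379 - 4041) = ((6*5)*(-60) + (-1129*(-1/412) - 1411/(496 - 1107)))/(-662) = (30*(-60) + (1129/412 - 1411/(-611)))*(-1/662) = (-1800 + (1129/412 - 1411*(-1/611)))*(-1/662) = (-1800 + (1129/412 + 1411/611))*(-1/662) = (-1800 + 1271151/251732)*(-1/662) = -451846449/251732*(-1/662) = 451846449/166646584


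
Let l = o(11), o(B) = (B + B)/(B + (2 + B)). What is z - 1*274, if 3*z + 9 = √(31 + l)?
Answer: -277 + √1149/18 ≈ -275.12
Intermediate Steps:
o(B) = 2*B/(2 + 2*B) (o(B) = (2*B)/(2 + 2*B) = 2*B/(2 + 2*B))
l = 11/12 (l = 11/(1 + 11) = 11/12 ≈ 0.91667)
z = -3 + √1149/18 (z = -3 + √(31 + 11/12)/3 = -3 + √(383/12)/3 = -3 + (√1149/6)/3 = -3 + √1149/18 ≈ -1.1168)
z - 1*274 = (-3 + √1149/18) - 1*274 = (-3 + √1149/18) - 274 = -277 + √1149/18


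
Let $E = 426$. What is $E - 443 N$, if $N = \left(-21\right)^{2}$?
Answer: $-194937$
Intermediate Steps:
$N = 441$
$E - 443 N = 426 - 195363 = -194937$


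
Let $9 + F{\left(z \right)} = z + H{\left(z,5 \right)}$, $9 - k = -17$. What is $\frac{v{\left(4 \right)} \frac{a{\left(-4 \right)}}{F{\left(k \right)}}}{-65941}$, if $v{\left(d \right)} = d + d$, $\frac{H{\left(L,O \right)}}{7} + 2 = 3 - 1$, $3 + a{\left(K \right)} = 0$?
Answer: $\frac{24}{1120997} \approx 2.141 \cdot 10^{-5}$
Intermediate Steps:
$a{\left(K \right)} = -3$ ($a{\left(K \right)} = -3 + 0 = -3$)
$H{\left(L,O \right)} = 0$ ($H{\left(L,O \right)} = -14 + 7 \left(3 - 1\right) = -14 + 7 \cdot 2 = -14 + 14 = 0$)
$v{\left(d \right)} = 2 d$
$k = 26$ ($k = 9 - -17 = 9 + 17 = 26$)
$F{\left(z \right)} = -9 + z$ ($F{\left(z \right)} = -9 + \left(z + 0\right) = -9 + z$)
$\frac{v{\left(4 \right)} \frac{a{\left(-4 \right)}}{F{\left(k \right)}}}{-65941} = \frac{2 \cdot 4 \left(- \frac{3}{-9 + 26}\right)}{-65941} = 8 \left(- \frac{3}{17}\right) \left(- \frac{1}{65941}\right) = \left(- \frac{24}{17}\right) \left(- \frac{1}{65941}\right) = \frac{24}{1120997}$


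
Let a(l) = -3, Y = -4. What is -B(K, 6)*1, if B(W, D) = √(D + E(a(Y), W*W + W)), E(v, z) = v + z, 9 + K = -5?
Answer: -√185 ≈ -13.601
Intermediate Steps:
K = -14 (K = -9 - 5 = -14)
B(W, D) = √(-3 + D + W + W²) (B(W, D) = √(D + (-3 + (W*W + W))) = √(D + (-3 + (W² + W))) = √(D + (-3 + (W + W²))) = √(D + (-3 + W + W²)) = √(-3 + D + W + W²))
-B(K, 6)*1 = -√(-3 + 6 - 14*(1 - 14))*1 = -√(-3 + 6 - 14*(-13))*1 = -√(-3 + 6 + 182)*1 = -√185*1 = -√185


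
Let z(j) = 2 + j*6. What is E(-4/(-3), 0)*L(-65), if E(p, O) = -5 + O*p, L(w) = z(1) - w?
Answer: -365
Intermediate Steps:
z(j) = 2 + 6*j
L(w) = 8 - w (L(w) = (2 + 6*1) - w = (2 + 6) - w = 8 - w)
E(-4/(-3), 0)*L(-65) = (-5 + 0*(-4/(-3)))*(8 - 1*(-65)) = (-5 + 0*(-4*(-⅓)))*(8 + 65) = (-5 + 0*(4/3))*73 = (-5 + 0)*73 = -5*73 = -365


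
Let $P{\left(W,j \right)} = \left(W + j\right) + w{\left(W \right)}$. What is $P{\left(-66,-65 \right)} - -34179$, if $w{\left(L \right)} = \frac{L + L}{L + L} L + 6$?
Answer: $33988$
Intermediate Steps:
$w{\left(L \right)} = 6 + L$ ($w{\left(L \right)} = \frac{2 L}{2 L} L + 6 = 2 L \frac{1}{2 L} L + 6 = 1 L + 6 = L + 6 = 6 + L$)
$P{\left(W,j \right)} = 6 + j + 2 W$ ($P{\left(W,j \right)} = \left(W + j\right) + \left(6 + W\right) = 6 + j + 2 W$)
$P{\left(-66,-65 \right)} - -34179 = \left(6 - 65 + 2 \left(-66\right)\right) - -34179 = \left(6 - 65 - 132\right) + 34179 = -191 + 34179 = 33988$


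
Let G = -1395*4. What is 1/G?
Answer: -1/5580 ≈ -0.00017921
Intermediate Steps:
G = -5580 (G = -31*180 = -5580)
1/G = 1/(-5580) = -1/5580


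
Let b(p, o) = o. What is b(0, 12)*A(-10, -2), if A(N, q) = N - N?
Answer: 0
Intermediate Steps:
A(N, q) = 0
b(0, 12)*A(-10, -2) = 12*0 = 0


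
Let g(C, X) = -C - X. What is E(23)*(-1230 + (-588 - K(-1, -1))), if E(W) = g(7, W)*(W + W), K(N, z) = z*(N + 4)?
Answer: 2504700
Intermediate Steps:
K(N, z) = z*(4 + N)
E(W) = 2*W*(-7 - W) (E(W) = (-1*7 - W)*(W + W) = (-7 - W)*(2*W) = 2*W*(-7 - W))
E(23)*(-1230 + (-588 - K(-1, -1))) = (-2*23*(7 + 23))*(-1230 + (-588 - (-1)*(4 - 1))) = (-2*23*30)*(-1230 + (-588 - (-1)*3)) = -1380*(-1230 + (-588 - 1*(-3))) = -1380*(-1230 + (-588 + 3)) = -1380*(-1230 - 585) = -1380*(-1815) = 2504700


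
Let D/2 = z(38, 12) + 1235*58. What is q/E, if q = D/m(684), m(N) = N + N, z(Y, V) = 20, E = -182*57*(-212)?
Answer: 35825/752156496 ≈ 4.7630e-5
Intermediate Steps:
E = 2199288 (E = -10374*(-212) = 2199288)
D = 143300 (D = 2*(20 + 1235*58) = 2*(20 + 71630) = 2*71650 = 143300)
m(N) = 2*N
q = 35825/342 (q = 143300/((2*684)) = 143300/1368 = 143300*(1/1368) = 35825/342 ≈ 104.75)
q/E = (35825/342)/2199288 = (35825/342)*(1/2199288) = 35825/752156496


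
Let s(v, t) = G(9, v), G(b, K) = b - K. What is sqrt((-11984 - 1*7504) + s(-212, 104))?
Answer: I*sqrt(19267) ≈ 138.81*I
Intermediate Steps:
s(v, t) = 9 - v
sqrt((-11984 - 1*7504) + s(-212, 104)) = sqrt((-11984 - 1*7504) + (9 - 1*(-212))) = sqrt((-11984 - 7504) + (9 + 212)) = sqrt(-19488 + 221) = sqrt(-19267) = I*sqrt(19267)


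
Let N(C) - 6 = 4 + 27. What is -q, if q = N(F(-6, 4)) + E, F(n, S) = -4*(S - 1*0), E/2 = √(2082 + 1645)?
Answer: -37 - 2*√3727 ≈ -159.10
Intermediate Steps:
E = 2*√3727 (E = 2*√(2082 + 1645) = 2*√3727 ≈ 122.10)
F(n, S) = -4*S (F(n, S) = -4*(S + 0) = -4*S)
N(C) = 37 (N(C) = 6 + (4 + 27) = 6 + 31 = 37)
q = 37 + 2*√3727 ≈ 159.10
-q = -(37 + 2*√3727) = -37 - 2*√3727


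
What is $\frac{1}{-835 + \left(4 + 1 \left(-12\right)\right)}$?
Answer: $- \frac{1}{843} \approx -0.0011862$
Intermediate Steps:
$\frac{1}{-835 + \left(4 + 1 \left(-12\right)\right)} = \frac{1}{-835 + \left(4 - 12\right)} = \frac{1}{-835 - 8} = \frac{1}{-843} = - \frac{1}{843}$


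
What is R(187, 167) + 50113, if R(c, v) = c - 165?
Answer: 50135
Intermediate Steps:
R(c, v) = -165 + c
R(187, 167) + 50113 = (-165 + 187) + 50113 = 22 + 50113 = 50135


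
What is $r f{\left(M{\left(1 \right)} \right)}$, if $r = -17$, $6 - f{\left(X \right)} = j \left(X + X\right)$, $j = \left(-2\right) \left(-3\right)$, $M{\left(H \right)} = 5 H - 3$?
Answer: $306$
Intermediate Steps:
$M{\left(H \right)} = -3 + 5 H$
$j = 6$
$f{\left(X \right)} = 6 - 12 X$ ($f{\left(X \right)} = 6 - 6 \left(X + X\right) = 6 - 6 \cdot 2 X = 6 - 12 X$)
$r f{\left(M{\left(1 \right)} \right)} = - 17 \left(6 - 12 \left(-3 + 5 \cdot 1\right)\right) = - 17 \left(6 - 12 \left(-3 + 5\right)\right) = - 17 \left(6 - 24\right) = \left(-17\right) \left(-18\right) = 306$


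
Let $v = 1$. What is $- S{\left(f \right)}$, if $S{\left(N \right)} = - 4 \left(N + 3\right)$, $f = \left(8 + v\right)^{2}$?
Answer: $336$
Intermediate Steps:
$f = 81$ ($f = \left(8 + 1\right)^{2} = 9^{2} = 81$)
$S{\left(N \right)} = -12 - 4 N$ ($S{\left(N \right)} = - 4 \left(3 + N\right) = -12 - 4 N$)
$- S{\left(f \right)} = - (-12 - 324) = \left(-1\right) \left(-336\right) = 336$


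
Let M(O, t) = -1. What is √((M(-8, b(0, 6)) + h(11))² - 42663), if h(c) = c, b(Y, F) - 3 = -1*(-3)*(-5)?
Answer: I*√42563 ≈ 206.31*I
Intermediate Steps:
b(Y, F) = -12 (b(Y, F) = 3 - 1*(-3)*(-5) = 3 + 3*(-5) = 3 - 15 = -12)
√((M(-8, b(0, 6)) + h(11))² - 42663) = √((-1 + 11)² - 42663) = √(10² - 42663) = √(100 - 42663) = √(-42563) = I*√42563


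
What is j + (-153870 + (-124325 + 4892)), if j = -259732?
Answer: -533035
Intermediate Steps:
j + (-153870 + (-124325 + 4892)) = -259732 + (-153870 + (-124325 + 4892)) = -259732 + (-153870 - 119433) = -259732 - 273303 = -533035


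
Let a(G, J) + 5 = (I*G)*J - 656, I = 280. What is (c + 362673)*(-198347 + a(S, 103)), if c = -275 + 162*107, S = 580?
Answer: 6276283404544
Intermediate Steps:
c = 17059 (c = -275 + 17334 = 17059)
a(G, J) = -661 + 280*G*J (a(G, J) = -5 + ((280*G)*J - 656) = -5 + (280*G*J - 656) = -5 + (-656 + 280*G*J) = -661 + 280*G*J)
(c + 362673)*(-198347 + a(S, 103)) = (17059 + 362673)*(-198347 + (-661 + 280*580*103)) = 379732*(-198347 + (-661 + 16727200)) = 379732*(-198347 + 16726539) = 379732*16528192 = 6276283404544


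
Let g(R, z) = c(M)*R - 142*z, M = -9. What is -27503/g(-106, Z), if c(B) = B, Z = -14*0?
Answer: -27503/954 ≈ -28.829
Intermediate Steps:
Z = 0
g(R, z) = -142*z - 9*R (g(R, z) = -9*R - 142*z = -142*z - 9*R)
-27503/g(-106, Z) = -27503/(-142*0 - 9*(-106)) = -27503/(0 + 954) = -27503/954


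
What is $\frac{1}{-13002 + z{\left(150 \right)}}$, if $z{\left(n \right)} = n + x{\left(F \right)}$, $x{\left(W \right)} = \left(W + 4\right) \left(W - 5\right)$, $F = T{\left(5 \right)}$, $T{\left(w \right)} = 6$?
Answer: $- \frac{1}{12842} \approx -7.787 \cdot 10^{-5}$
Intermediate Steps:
$F = 6$
$x{\left(W \right)} = \left(-5 + W\right) \left(4 + W\right)$ ($x{\left(W \right)} = \left(4 + W\right) \left(-5 + W\right) = \left(-5 + W\right) \left(4 + W\right)$)
$z{\left(n \right)} = 10 + n$ ($z{\left(n \right)} = n - \left(26 - 36\right) = n - -10 = n + 10 = 10 + n$)
$\frac{1}{-13002 + z{\left(150 \right)}} = \frac{1}{-13002 + \left(10 + 150\right)} = \frac{1}{-13002 + 160} = \frac{1}{-12842} = - \frac{1}{12842}$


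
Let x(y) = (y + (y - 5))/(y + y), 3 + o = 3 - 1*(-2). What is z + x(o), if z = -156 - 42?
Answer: -793/4 ≈ -198.25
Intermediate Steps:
o = 2 (o = -3 + (3 - 1*(-2)) = -3 + (3 + 2) = -3 + 5 = 2)
x(y) = (-5 + 2*y)/(2*y) (x(y) = (y + (-5 + y))/((2*y)) = (-5 + 2*y)*(1/(2*y)) = (-5 + 2*y)/(2*y))
z = -198
z + x(o) = -198 + (-5/2 + 2)/2 = -198 + (½)*(-½) = -198 - ¼ = -793/4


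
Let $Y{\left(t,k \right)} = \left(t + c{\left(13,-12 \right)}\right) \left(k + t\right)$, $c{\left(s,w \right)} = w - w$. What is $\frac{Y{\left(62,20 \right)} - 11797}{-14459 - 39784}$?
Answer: $\frac{137}{1107} \approx 0.12376$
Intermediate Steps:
$c{\left(s,w \right)} = 0$
$Y{\left(t,k \right)} = t \left(k + t\right)$ ($Y{\left(t,k \right)} = \left(t + 0\right) \left(k + t\right) = t \left(k + t\right)$)
$\frac{Y{\left(62,20 \right)} - 11797}{-14459 - 39784} = \frac{62 \left(20 + 62\right) - 11797}{-14459 - 39784} = \frac{62 \cdot 82 - 11797}{-54243} = \left(5084 - 11797\right) \left(- \frac{1}{54243}\right) = \left(-6713\right) \left(- \frac{1}{54243}\right) = \frac{137}{1107}$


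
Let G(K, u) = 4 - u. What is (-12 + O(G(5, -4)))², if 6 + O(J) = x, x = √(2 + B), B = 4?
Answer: (18 - √6)² ≈ 241.82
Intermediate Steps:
x = √6 (x = √(2 + 4) = √6 ≈ 2.4495)
O(J) = -6 + √6
(-12 + O(G(5, -4)))² = (-12 + (-6 + √6))² = (-18 + √6)²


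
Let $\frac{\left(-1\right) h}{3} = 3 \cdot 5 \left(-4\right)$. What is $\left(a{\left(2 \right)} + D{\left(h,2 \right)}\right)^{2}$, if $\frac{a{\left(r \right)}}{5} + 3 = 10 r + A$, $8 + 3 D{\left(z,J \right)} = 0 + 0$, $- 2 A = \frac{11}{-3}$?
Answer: $\frac{33489}{4} \approx 8372.3$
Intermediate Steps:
$h = 180$ ($h = - 3 \cdot 3 \cdot 5 \left(-4\right) = - 3 \cdot 15 \left(-4\right) = \left(-3\right) \left(-60\right) = 180$)
$A = \frac{11}{6}$ ($A = - \frac{11 \frac{1}{-3}}{2} = - \frac{11 \left(- \frac{1}{3}\right)}{2} = \left(- \frac{1}{2}\right) \left(- \frac{11}{3}\right) = \frac{11}{6} \approx 1.8333$)
$D{\left(z,J \right)} = - \frac{8}{3}$ ($D{\left(z,J \right)} = - \frac{8}{3} + \frac{0 + 0}{3} = - \frac{8}{3} + \frac{1}{3} \cdot 0 = - \frac{8}{3} + 0 = - \frac{8}{3}$)
$a{\left(r \right)} = - \frac{35}{6} + 50 r$ ($a{\left(r \right)} = -15 + 5 \left(10 r + \frac{11}{6}\right) = -15 + 5 \left(\frac{11}{6} + 10 r\right) = -15 + \left(\frac{55}{6} + 50 r\right) = - \frac{35}{6} + 50 r$)
$\left(a{\left(2 \right)} + D{\left(h,2 \right)}\right)^{2} = \left(\left(- \frac{35}{6} + 50 \cdot 2\right) - \frac{8}{3}\right)^{2} = \left(\left(- \frac{35}{6} + 100\right) - \frac{8}{3}\right)^{2} = \left(\frac{565}{6} - \frac{8}{3}\right)^{2} = \left(\frac{183}{2}\right)^{2} = \frac{33489}{4}$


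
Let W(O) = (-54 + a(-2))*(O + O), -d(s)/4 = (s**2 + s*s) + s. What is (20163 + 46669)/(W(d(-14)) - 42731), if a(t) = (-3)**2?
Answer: 66832/93349 ≈ 0.71594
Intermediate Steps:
a(t) = 9
d(s) = -8*s**2 - 4*s (d(s) = -4*((s**2 + s*s) + s) = -4*((s**2 + s**2) + s) = -4*(2*s**2 + s) = -4*(s + 2*s**2) = -8*s**2 - 4*s)
W(O) = -90*O (W(O) = (-54 + 9)*(O + O) = -90*O)
(20163 + 46669)/(W(d(-14)) - 42731) = (20163 + 46669)/(-(-360)*(-14)*(1 + 2*(-14)) - 42731) = 66832/(-(-360)*(-14)*(1 - 28) - 42731) = 66832/(-(-360)*(-14)*(-27) - 42731) = 66832/(-90*(-1512) - 42731) = 66832/(136080 - 42731) = 66832/93349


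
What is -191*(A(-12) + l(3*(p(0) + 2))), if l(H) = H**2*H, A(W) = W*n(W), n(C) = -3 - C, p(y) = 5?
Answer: -1748223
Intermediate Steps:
A(W) = W*(-3 - W)
l(H) = H**3
-191*(A(-12) + l(3*(p(0) + 2))) = -191*(-1*(-12)*(3 - 12) + (3*(5 + 2))**3) = -191*(-1*(-12)*(-9) + (3*7)**3) = -191*(-108 + 21**3) = -191*(-108 + 9261) = -191*9153 = -1748223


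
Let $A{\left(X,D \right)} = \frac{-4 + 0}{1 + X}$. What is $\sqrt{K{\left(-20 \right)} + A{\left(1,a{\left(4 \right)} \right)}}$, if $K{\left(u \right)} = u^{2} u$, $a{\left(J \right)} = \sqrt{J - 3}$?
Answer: $i \sqrt{8002} \approx 89.454 i$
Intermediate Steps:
$a{\left(J \right)} = \sqrt{-3 + J}$
$A{\left(X,D \right)} = - \frac{4}{1 + X}$
$K{\left(u \right)} = u^{3}$
$\sqrt{K{\left(-20 \right)} + A{\left(1,a{\left(4 \right)} \right)}} = \sqrt{\left(-20\right)^{3} - \frac{4}{1 + 1}} = \sqrt{-8000 - \frac{4}{2}} = \sqrt{-8000 - 2} = \sqrt{-8002} = i \sqrt{8002}$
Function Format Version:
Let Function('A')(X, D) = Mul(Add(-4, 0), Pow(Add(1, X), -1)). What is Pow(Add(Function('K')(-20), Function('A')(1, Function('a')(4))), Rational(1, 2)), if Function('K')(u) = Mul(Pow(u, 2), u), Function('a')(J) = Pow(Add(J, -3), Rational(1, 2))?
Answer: Mul(I, Pow(8002, Rational(1, 2))) ≈ Mul(89.454, I)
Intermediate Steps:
Function('a')(J) = Pow(Add(-3, J), Rational(1, 2))
Function('A')(X, D) = Mul(-4, Pow(Add(1, X), -1))
Function('K')(u) = Pow(u, 3)
Pow(Add(Function('K')(-20), Function('A')(1, Function('a')(4))), Rational(1, 2)) = Pow(Add(Pow(-20, 3), Mul(-4, Pow(Add(1, 1), -1))), Rational(1, 2)) = Pow(Add(-8000, Mul(-4, Pow(2, -1))), Rational(1, 2)) = Pow(Add(-8000, Mul(-4, Rational(1, 2))), Rational(1, 2)) = Pow(Add(-8000, -2), Rational(1, 2)) = Pow(-8002, Rational(1, 2)) = Mul(I, Pow(8002, Rational(1, 2)))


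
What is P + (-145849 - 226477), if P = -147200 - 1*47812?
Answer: -567338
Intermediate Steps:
P = -195012 (P = -147200 - 47812 = -195012)
P + (-145849 - 226477) = -195012 + (-145849 - 226477) = -195012 - 372326 = -567338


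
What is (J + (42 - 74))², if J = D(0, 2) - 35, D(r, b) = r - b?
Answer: 4761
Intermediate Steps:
J = -37 (J = (0 - 1*2) - 35 = (0 - 2) - 35 = -2 - 35 = -37)
(J + (42 - 74))² = (-37 + (42 - 74))² = (-37 - 32)² = (-69)² = 4761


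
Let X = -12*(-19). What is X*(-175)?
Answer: -39900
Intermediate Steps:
X = 228
X*(-175) = 228*(-175) = -39900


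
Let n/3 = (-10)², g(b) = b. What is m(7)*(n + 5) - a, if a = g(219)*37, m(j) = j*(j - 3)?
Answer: 437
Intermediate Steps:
m(j) = j*(-3 + j)
n = 300 (n = 3*(-10)² = 3*100 = 300)
a = 8103 (a = 219*37 = 8103)
m(7)*(n + 5) - a = (7*(-3 + 7))*(300 + 5) - 1*8103 = (7*4)*305 - 8103 = 28*305 - 8103 = 8540 - 8103 = 437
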